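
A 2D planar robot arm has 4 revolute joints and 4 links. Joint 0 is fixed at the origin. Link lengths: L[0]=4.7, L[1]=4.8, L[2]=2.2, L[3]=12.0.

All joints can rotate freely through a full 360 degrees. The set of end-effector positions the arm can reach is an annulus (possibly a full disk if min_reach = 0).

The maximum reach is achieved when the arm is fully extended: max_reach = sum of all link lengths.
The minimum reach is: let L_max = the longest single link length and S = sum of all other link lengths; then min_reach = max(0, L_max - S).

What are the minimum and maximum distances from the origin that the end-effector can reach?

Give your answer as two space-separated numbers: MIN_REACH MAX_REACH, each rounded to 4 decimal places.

Link lengths: [4.7, 4.8, 2.2, 12.0]
max_reach = 4.7 + 4.8 + 2.2 + 12 = 23.7
L_max = max([4.7, 4.8, 2.2, 12.0]) = 12
S (sum of others) = 23.7 - 12 = 11.7
min_reach = max(0, 12 - 11.7) = max(0, 0.3) = 0.3

Answer: 0.3000 23.7000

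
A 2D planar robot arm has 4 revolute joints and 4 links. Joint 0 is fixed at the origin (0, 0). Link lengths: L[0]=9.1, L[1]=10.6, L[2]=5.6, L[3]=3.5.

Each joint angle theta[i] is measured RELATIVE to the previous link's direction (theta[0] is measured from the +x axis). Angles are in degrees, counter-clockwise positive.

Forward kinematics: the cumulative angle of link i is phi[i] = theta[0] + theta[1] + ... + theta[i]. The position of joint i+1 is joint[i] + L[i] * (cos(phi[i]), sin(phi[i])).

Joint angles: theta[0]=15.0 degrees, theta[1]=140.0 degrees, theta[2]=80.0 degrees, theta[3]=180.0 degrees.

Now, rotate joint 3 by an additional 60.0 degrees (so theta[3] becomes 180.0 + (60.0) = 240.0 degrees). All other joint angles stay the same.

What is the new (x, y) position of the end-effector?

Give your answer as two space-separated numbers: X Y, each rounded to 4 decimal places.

joint[0] = (0.0000, 0.0000)  (base)
link 0: phi[0] = 15 = 15 deg
  cos(15 deg) = 0.9659, sin(15 deg) = 0.2588
  joint[1] = (0.0000, 0.0000) + 9.1 * (0.9659, 0.2588) = (0.0000 + 8.7899, 0.0000 + 2.3553) = (8.7899, 2.3553)
link 1: phi[1] = 15 + 140 = 155 deg
  cos(155 deg) = -0.9063, sin(155 deg) = 0.4226
  joint[2] = (8.7899, 2.3553) + 10.6 * (-0.9063, 0.4226) = (8.7899 + -9.6069, 2.3553 + 4.4798) = (-0.8169, 6.8350)
link 2: phi[2] = 15 + 140 + 80 = 235 deg
  cos(235 deg) = -0.5736, sin(235 deg) = -0.8192
  joint[3] = (-0.8169, 6.8350) + 5.6 * (-0.5736, -0.8192) = (-0.8169 + -3.2120, 6.8350 + -4.5873) = (-4.0290, 2.2478)
link 3: phi[3] = 15 + 140 + 80 + 240 = 475 deg
  cos(475 deg) = -0.4226, sin(475 deg) = 0.9063
  joint[4] = (-4.0290, 2.2478) + 3.5 * (-0.4226, 0.9063) = (-4.0290 + -1.4792, 2.2478 + 3.1721) = (-5.5081, 5.4198)
End effector: (-5.5081, 5.4198)

Answer: -5.5081 5.4198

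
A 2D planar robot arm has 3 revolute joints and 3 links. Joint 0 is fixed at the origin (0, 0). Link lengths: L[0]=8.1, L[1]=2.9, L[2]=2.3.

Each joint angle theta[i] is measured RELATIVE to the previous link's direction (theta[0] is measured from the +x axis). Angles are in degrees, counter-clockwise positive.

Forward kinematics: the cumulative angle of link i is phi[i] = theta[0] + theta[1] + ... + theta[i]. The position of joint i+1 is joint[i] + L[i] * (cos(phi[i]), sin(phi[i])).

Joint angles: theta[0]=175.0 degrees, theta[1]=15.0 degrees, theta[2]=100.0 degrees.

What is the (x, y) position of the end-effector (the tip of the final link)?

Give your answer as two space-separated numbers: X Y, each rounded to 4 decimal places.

joint[0] = (0.0000, 0.0000)  (base)
link 0: phi[0] = 175 = 175 deg
  cos(175 deg) = -0.9962, sin(175 deg) = 0.0872
  joint[1] = (0.0000, 0.0000) + 8.1 * (-0.9962, 0.0872) = (0.0000 + -8.0692, 0.0000 + 0.7060) = (-8.0692, 0.7060)
link 1: phi[1] = 175 + 15 = 190 deg
  cos(190 deg) = -0.9848, sin(190 deg) = -0.1736
  joint[2] = (-8.0692, 0.7060) + 2.9 * (-0.9848, -0.1736) = (-8.0692 + -2.8559, 0.7060 + -0.5036) = (-10.9251, 0.2024)
link 2: phi[2] = 175 + 15 + 100 = 290 deg
  cos(290 deg) = 0.3420, sin(290 deg) = -0.9397
  joint[3] = (-10.9251, 0.2024) + 2.3 * (0.3420, -0.9397) = (-10.9251 + 0.7866, 0.2024 + -2.1613) = (-10.1385, -1.9589)
End effector: (-10.1385, -1.9589)

Answer: -10.1385 -1.9589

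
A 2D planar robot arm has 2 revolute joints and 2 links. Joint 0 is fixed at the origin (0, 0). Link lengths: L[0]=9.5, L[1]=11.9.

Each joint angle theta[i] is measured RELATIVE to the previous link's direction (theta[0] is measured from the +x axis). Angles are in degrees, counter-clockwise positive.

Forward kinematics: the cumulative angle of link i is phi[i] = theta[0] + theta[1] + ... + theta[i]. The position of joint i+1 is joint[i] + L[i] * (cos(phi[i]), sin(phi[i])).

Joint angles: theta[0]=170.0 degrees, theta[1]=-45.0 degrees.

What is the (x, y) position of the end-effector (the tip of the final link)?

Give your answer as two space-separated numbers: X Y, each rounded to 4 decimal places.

Answer: -16.1812 11.3976

Derivation:
joint[0] = (0.0000, 0.0000)  (base)
link 0: phi[0] = 170 = 170 deg
  cos(170 deg) = -0.9848, sin(170 deg) = 0.1736
  joint[1] = (0.0000, 0.0000) + 9.5 * (-0.9848, 0.1736) = (0.0000 + -9.3557, 0.0000 + 1.6497) = (-9.3557, 1.6497)
link 1: phi[1] = 170 + -45 = 125 deg
  cos(125 deg) = -0.5736, sin(125 deg) = 0.8192
  joint[2] = (-9.3557, 1.6497) + 11.9 * (-0.5736, 0.8192) = (-9.3557 + -6.8256, 1.6497 + 9.7479) = (-16.1812, 11.3976)
End effector: (-16.1812, 11.3976)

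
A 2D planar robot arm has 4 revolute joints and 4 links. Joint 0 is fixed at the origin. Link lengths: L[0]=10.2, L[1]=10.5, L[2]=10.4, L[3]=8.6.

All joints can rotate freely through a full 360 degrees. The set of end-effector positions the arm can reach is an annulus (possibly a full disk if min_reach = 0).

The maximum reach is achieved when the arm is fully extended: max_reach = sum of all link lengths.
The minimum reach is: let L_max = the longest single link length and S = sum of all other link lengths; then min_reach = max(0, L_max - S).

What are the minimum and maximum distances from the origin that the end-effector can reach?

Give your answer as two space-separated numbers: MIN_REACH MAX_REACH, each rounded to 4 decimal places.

Answer: 0.0000 39.7000

Derivation:
Link lengths: [10.2, 10.5, 10.4, 8.6]
max_reach = 10.2 + 10.5 + 10.4 + 8.6 = 39.7
L_max = max([10.2, 10.5, 10.4, 8.6]) = 10.5
S (sum of others) = 39.7 - 10.5 = 29.2
min_reach = max(0, 10.5 - 29.2) = max(0, -18.7) = 0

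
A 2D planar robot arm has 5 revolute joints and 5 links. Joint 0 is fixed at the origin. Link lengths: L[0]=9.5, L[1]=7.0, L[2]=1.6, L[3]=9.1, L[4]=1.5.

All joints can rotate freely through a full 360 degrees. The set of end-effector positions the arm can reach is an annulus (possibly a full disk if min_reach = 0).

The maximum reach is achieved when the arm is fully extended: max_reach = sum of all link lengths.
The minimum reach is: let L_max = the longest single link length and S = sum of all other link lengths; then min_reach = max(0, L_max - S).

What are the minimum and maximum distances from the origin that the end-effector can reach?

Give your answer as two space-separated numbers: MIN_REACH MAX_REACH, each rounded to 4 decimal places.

Answer: 0.0000 28.7000

Derivation:
Link lengths: [9.5, 7.0, 1.6, 9.1, 1.5]
max_reach = 9.5 + 7 + 1.6 + 9.1 + 1.5 = 28.7
L_max = max([9.5, 7.0, 1.6, 9.1, 1.5]) = 9.5
S (sum of others) = 28.7 - 9.5 = 19.2
min_reach = max(0, 9.5 - 19.2) = max(0, -9.7) = 0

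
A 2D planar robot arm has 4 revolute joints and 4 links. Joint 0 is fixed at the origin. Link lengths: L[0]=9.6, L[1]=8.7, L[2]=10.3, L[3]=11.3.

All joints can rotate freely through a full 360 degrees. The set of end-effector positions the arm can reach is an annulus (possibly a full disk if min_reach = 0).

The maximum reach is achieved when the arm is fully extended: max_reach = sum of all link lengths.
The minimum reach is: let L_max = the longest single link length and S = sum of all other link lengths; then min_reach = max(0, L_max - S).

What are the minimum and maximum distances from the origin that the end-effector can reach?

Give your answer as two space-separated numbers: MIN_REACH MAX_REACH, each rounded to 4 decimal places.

Link lengths: [9.6, 8.7, 10.3, 11.3]
max_reach = 9.6 + 8.7 + 10.3 + 11.3 = 39.9
L_max = max([9.6, 8.7, 10.3, 11.3]) = 11.3
S (sum of others) = 39.9 - 11.3 = 28.6
min_reach = max(0, 11.3 - 28.6) = max(0, -17.3) = 0

Answer: 0.0000 39.9000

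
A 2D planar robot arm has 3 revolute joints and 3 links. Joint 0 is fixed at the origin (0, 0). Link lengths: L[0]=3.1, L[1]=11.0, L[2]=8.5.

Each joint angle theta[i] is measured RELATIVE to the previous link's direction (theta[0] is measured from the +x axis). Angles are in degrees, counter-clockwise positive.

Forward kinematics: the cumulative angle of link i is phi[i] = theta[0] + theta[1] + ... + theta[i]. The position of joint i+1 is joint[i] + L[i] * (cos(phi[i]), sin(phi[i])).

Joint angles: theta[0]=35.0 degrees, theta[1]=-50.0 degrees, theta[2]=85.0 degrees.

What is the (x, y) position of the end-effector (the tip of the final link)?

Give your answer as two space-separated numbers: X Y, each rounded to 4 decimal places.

joint[0] = (0.0000, 0.0000)  (base)
link 0: phi[0] = 35 = 35 deg
  cos(35 deg) = 0.8192, sin(35 deg) = 0.5736
  joint[1] = (0.0000, 0.0000) + 3.1 * (0.8192, 0.5736) = (0.0000 + 2.5394, 0.0000 + 1.7781) = (2.5394, 1.7781)
link 1: phi[1] = 35 + -50 = -15 deg
  cos(-15 deg) = 0.9659, sin(-15 deg) = -0.2588
  joint[2] = (2.5394, 1.7781) + 11 * (0.9659, -0.2588) = (2.5394 + 10.6252, 1.7781 + -2.8470) = (13.1646, -1.0689)
link 2: phi[2] = 35 + -50 + 85 = 70 deg
  cos(70 deg) = 0.3420, sin(70 deg) = 0.9397
  joint[3] = (13.1646, -1.0689) + 8.5 * (0.3420, 0.9397) = (13.1646 + 2.9072, -1.0689 + 7.9874) = (16.0717, 6.9185)
End effector: (16.0717, 6.9185)

Answer: 16.0717 6.9185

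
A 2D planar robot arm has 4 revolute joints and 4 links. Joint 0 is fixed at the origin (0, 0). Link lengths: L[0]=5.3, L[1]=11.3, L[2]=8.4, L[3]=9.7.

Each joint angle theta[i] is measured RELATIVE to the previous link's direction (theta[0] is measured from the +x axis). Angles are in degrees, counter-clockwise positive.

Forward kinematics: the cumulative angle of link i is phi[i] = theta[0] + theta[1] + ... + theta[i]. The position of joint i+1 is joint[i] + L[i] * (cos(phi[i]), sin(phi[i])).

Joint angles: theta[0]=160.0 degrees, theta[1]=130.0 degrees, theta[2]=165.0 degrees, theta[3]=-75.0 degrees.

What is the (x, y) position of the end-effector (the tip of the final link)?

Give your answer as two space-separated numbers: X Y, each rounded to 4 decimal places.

Answer: 7.2674 2.8798

Derivation:
joint[0] = (0.0000, 0.0000)  (base)
link 0: phi[0] = 160 = 160 deg
  cos(160 deg) = -0.9397, sin(160 deg) = 0.3420
  joint[1] = (0.0000, 0.0000) + 5.3 * (-0.9397, 0.3420) = (0.0000 + -4.9804, 0.0000 + 1.8127) = (-4.9804, 1.8127)
link 1: phi[1] = 160 + 130 = 290 deg
  cos(290 deg) = 0.3420, sin(290 deg) = -0.9397
  joint[2] = (-4.9804, 1.8127) + 11.3 * (0.3420, -0.9397) = (-4.9804 + 3.8648, 1.8127 + -10.6185) = (-1.1155, -8.8058)
link 2: phi[2] = 160 + 130 + 165 = 455 deg
  cos(455 deg) = -0.0872, sin(455 deg) = 0.9962
  joint[3] = (-1.1155, -8.8058) + 8.4 * (-0.0872, 0.9962) = (-1.1155 + -0.7321, -8.8058 + 8.3680) = (-1.8477, -0.4378)
link 3: phi[3] = 160 + 130 + 165 + -75 = 380 deg
  cos(380 deg) = 0.9397, sin(380 deg) = 0.3420
  joint[4] = (-1.8477, -0.4378) + 9.7 * (0.9397, 0.3420) = (-1.8477 + 9.1150, -0.4378 + 3.3176) = (7.2674, 2.8798)
End effector: (7.2674, 2.8798)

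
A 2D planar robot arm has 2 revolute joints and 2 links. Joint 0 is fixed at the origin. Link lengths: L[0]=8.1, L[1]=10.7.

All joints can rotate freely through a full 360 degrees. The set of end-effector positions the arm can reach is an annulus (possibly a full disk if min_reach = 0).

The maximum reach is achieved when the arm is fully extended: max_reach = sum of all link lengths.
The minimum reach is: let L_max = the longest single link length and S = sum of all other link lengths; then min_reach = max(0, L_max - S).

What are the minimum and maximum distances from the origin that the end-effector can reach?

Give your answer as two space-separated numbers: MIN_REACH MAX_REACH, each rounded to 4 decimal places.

Answer: 2.6000 18.8000

Derivation:
Link lengths: [8.1, 10.7]
max_reach = 8.1 + 10.7 = 18.8
L_max = max([8.1, 10.7]) = 10.7
S (sum of others) = 18.8 - 10.7 = 8.1
min_reach = max(0, 10.7 - 8.1) = max(0, 2.6) = 2.6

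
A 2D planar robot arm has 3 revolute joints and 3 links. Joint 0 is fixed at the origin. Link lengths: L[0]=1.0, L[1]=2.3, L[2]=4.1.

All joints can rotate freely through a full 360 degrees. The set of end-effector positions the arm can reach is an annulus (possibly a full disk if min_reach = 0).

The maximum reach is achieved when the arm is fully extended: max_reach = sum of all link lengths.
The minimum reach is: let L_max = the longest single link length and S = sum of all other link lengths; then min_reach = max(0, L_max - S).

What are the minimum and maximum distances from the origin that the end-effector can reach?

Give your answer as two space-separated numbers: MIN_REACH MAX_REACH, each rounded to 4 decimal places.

Link lengths: [1.0, 2.3, 4.1]
max_reach = 1 + 2.3 + 4.1 = 7.4
L_max = max([1.0, 2.3, 4.1]) = 4.1
S (sum of others) = 7.4 - 4.1 = 3.3
min_reach = max(0, 4.1 - 3.3) = max(0, 0.8) = 0.8

Answer: 0.8000 7.4000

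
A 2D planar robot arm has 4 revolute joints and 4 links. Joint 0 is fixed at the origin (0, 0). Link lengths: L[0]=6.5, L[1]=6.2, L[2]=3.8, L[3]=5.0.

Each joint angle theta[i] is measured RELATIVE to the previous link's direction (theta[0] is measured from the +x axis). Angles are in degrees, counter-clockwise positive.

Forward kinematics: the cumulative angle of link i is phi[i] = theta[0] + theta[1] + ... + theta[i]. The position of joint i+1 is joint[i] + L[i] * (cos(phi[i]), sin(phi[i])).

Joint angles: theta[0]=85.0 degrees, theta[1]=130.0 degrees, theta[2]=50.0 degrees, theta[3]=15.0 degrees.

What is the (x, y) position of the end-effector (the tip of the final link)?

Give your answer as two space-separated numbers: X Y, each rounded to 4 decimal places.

Answer: -3.9752 -5.7905

Derivation:
joint[0] = (0.0000, 0.0000)  (base)
link 0: phi[0] = 85 = 85 deg
  cos(85 deg) = 0.0872, sin(85 deg) = 0.9962
  joint[1] = (0.0000, 0.0000) + 6.5 * (0.0872, 0.9962) = (0.0000 + 0.5665, 0.0000 + 6.4753) = (0.5665, 6.4753)
link 1: phi[1] = 85 + 130 = 215 deg
  cos(215 deg) = -0.8192, sin(215 deg) = -0.5736
  joint[2] = (0.5665, 6.4753) + 6.2 * (-0.8192, -0.5736) = (0.5665 + -5.0787, 6.4753 + -3.5562) = (-4.5122, 2.9191)
link 2: phi[2] = 85 + 130 + 50 = 265 deg
  cos(265 deg) = -0.0872, sin(265 deg) = -0.9962
  joint[3] = (-4.5122, 2.9191) + 3.8 * (-0.0872, -0.9962) = (-4.5122 + -0.3312, 2.9191 + -3.7855) = (-4.8434, -0.8664)
link 3: phi[3] = 85 + 130 + 50 + 15 = 280 deg
  cos(280 deg) = 0.1736, sin(280 deg) = -0.9848
  joint[4] = (-4.8434, -0.8664) + 5 * (0.1736, -0.9848) = (-4.8434 + 0.8682, -0.8664 + -4.9240) = (-3.9752, -5.7905)
End effector: (-3.9752, -5.7905)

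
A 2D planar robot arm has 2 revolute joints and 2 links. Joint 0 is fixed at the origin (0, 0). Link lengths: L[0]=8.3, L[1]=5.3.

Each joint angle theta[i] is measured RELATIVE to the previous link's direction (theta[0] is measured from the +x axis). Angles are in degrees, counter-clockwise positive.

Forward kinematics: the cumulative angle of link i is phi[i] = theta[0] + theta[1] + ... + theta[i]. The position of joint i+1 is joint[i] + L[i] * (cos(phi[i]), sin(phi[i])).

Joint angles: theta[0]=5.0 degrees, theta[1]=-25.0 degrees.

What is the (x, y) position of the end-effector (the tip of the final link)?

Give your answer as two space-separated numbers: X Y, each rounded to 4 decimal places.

joint[0] = (0.0000, 0.0000)  (base)
link 0: phi[0] = 5 = 5 deg
  cos(5 deg) = 0.9962, sin(5 deg) = 0.0872
  joint[1] = (0.0000, 0.0000) + 8.3 * (0.9962, 0.0872) = (0.0000 + 8.2684, 0.0000 + 0.7234) = (8.2684, 0.7234)
link 1: phi[1] = 5 + -25 = -20 deg
  cos(-20 deg) = 0.9397, sin(-20 deg) = -0.3420
  joint[2] = (8.2684, 0.7234) + 5.3 * (0.9397, -0.3420) = (8.2684 + 4.9804, 0.7234 + -1.8127) = (13.2488, -1.0893)
End effector: (13.2488, -1.0893)

Answer: 13.2488 -1.0893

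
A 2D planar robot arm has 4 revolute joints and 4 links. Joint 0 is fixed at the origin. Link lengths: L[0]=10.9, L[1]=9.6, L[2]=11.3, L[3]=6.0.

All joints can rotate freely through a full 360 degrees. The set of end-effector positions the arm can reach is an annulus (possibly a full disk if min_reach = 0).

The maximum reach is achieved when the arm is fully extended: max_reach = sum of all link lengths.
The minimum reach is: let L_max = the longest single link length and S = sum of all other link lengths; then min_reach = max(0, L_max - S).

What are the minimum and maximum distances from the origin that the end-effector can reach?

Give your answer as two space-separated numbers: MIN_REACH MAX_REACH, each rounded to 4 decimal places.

Link lengths: [10.9, 9.6, 11.3, 6.0]
max_reach = 10.9 + 9.6 + 11.3 + 6 = 37.8
L_max = max([10.9, 9.6, 11.3, 6.0]) = 11.3
S (sum of others) = 37.8 - 11.3 = 26.5
min_reach = max(0, 11.3 - 26.5) = max(0, -15.2) = 0

Answer: 0.0000 37.8000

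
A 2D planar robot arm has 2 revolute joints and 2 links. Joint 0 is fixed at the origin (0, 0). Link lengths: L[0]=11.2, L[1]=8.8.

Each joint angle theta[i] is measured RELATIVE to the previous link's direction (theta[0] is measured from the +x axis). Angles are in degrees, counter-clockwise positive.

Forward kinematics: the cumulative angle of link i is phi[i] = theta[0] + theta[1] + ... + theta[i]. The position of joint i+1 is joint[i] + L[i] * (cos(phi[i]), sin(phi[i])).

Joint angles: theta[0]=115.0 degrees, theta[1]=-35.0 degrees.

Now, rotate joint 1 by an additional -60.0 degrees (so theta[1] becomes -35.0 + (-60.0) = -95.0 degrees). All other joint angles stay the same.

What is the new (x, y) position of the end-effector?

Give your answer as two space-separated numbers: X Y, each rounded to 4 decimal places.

Answer: 3.5360 13.1604

Derivation:
joint[0] = (0.0000, 0.0000)  (base)
link 0: phi[0] = 115 = 115 deg
  cos(115 deg) = -0.4226, sin(115 deg) = 0.9063
  joint[1] = (0.0000, 0.0000) + 11.2 * (-0.4226, 0.9063) = (0.0000 + -4.7333, 0.0000 + 10.1506) = (-4.7333, 10.1506)
link 1: phi[1] = 115 + -95 = 20 deg
  cos(20 deg) = 0.9397, sin(20 deg) = 0.3420
  joint[2] = (-4.7333, 10.1506) + 8.8 * (0.9397, 0.3420) = (-4.7333 + 8.2693, 10.1506 + 3.0098) = (3.5360, 13.1604)
End effector: (3.5360, 13.1604)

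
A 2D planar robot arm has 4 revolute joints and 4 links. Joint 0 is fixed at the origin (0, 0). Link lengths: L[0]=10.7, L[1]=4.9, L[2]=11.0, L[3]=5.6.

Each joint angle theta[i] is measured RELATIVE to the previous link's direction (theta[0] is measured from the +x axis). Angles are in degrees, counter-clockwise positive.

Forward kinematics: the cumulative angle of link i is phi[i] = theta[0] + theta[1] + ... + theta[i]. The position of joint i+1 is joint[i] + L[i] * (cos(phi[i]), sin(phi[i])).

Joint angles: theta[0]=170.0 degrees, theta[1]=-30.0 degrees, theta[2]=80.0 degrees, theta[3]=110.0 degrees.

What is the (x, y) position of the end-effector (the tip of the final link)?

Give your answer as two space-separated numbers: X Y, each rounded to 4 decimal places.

Answer: -17.8678 -4.8630

Derivation:
joint[0] = (0.0000, 0.0000)  (base)
link 0: phi[0] = 170 = 170 deg
  cos(170 deg) = -0.9848, sin(170 deg) = 0.1736
  joint[1] = (0.0000, 0.0000) + 10.7 * (-0.9848, 0.1736) = (0.0000 + -10.5374, 0.0000 + 1.8580) = (-10.5374, 1.8580)
link 1: phi[1] = 170 + -30 = 140 deg
  cos(140 deg) = -0.7660, sin(140 deg) = 0.6428
  joint[2] = (-10.5374, 1.8580) + 4.9 * (-0.7660, 0.6428) = (-10.5374 + -3.7536, 1.8580 + 3.1497) = (-14.2911, 5.0077)
link 2: phi[2] = 170 + -30 + 80 = 220 deg
  cos(220 deg) = -0.7660, sin(220 deg) = -0.6428
  joint[3] = (-14.2911, 5.0077) + 11 * (-0.7660, -0.6428) = (-14.2911 + -8.4265, 5.0077 + -7.0707) = (-22.7175, -2.0630)
link 3: phi[3] = 170 + -30 + 80 + 110 = 330 deg
  cos(330 deg) = 0.8660, sin(330 deg) = -0.5000
  joint[4] = (-22.7175, -2.0630) + 5.6 * (0.8660, -0.5000) = (-22.7175 + 4.8497, -2.0630 + -2.8000) = (-17.8678, -4.8630)
End effector: (-17.8678, -4.8630)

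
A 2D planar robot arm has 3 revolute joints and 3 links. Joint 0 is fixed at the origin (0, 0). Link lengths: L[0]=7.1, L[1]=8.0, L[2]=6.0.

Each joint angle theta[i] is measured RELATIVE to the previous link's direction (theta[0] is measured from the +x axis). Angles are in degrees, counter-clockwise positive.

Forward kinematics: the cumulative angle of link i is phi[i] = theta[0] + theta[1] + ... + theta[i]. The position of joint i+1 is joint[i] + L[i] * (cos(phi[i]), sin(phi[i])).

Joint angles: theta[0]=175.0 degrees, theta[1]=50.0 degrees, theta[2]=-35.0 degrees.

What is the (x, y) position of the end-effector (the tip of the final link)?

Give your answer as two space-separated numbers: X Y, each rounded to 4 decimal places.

joint[0] = (0.0000, 0.0000)  (base)
link 0: phi[0] = 175 = 175 deg
  cos(175 deg) = -0.9962, sin(175 deg) = 0.0872
  joint[1] = (0.0000, 0.0000) + 7.1 * (-0.9962, 0.0872) = (0.0000 + -7.0730, 0.0000 + 0.6188) = (-7.0730, 0.6188)
link 1: phi[1] = 175 + 50 = 225 deg
  cos(225 deg) = -0.7071, sin(225 deg) = -0.7071
  joint[2] = (-7.0730, 0.6188) + 8 * (-0.7071, -0.7071) = (-7.0730 + -5.6569, 0.6188 + -5.6569) = (-12.7298, -5.0380)
link 2: phi[2] = 175 + 50 + -35 = 190 deg
  cos(190 deg) = -0.9848, sin(190 deg) = -0.1736
  joint[3] = (-12.7298, -5.0380) + 6 * (-0.9848, -0.1736) = (-12.7298 + -5.9088, -5.0380 + -1.0419) = (-18.6387, -6.0799)
End effector: (-18.6387, -6.0799)

Answer: -18.6387 -6.0799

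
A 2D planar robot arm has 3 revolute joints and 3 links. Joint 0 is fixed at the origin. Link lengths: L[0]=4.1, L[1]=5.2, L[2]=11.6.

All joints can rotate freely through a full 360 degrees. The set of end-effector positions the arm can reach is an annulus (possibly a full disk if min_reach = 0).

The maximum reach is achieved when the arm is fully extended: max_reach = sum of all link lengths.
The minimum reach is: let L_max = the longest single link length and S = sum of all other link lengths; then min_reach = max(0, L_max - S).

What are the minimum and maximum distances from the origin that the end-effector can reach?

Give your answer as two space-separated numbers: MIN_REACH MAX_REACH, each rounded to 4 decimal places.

Link lengths: [4.1, 5.2, 11.6]
max_reach = 4.1 + 5.2 + 11.6 = 20.9
L_max = max([4.1, 5.2, 11.6]) = 11.6
S (sum of others) = 20.9 - 11.6 = 9.3
min_reach = max(0, 11.6 - 9.3) = max(0, 2.3) = 2.3

Answer: 2.3000 20.9000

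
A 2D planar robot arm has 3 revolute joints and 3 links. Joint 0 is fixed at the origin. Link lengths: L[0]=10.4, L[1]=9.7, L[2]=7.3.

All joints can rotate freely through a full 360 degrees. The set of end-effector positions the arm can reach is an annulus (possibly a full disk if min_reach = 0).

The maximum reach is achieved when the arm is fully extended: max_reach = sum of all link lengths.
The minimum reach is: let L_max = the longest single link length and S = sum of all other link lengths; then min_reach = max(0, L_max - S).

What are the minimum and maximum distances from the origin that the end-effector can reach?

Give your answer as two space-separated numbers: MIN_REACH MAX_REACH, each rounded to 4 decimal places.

Answer: 0.0000 27.4000

Derivation:
Link lengths: [10.4, 9.7, 7.3]
max_reach = 10.4 + 9.7 + 7.3 = 27.4
L_max = max([10.4, 9.7, 7.3]) = 10.4
S (sum of others) = 27.4 - 10.4 = 17
min_reach = max(0, 10.4 - 17) = max(0, -6.6) = 0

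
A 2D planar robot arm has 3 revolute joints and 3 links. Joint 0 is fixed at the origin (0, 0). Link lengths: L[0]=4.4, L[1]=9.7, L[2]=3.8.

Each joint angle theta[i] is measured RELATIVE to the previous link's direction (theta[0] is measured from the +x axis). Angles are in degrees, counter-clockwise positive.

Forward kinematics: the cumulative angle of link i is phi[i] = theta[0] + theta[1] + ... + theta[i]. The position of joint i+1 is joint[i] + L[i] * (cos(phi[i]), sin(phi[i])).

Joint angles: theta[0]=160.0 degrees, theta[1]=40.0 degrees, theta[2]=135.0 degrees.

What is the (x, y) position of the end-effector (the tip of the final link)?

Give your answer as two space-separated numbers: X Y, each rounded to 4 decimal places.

Answer: -9.8057 -3.4187

Derivation:
joint[0] = (0.0000, 0.0000)  (base)
link 0: phi[0] = 160 = 160 deg
  cos(160 deg) = -0.9397, sin(160 deg) = 0.3420
  joint[1] = (0.0000, 0.0000) + 4.4 * (-0.9397, 0.3420) = (0.0000 + -4.1346, 0.0000 + 1.5049) = (-4.1346, 1.5049)
link 1: phi[1] = 160 + 40 = 200 deg
  cos(200 deg) = -0.9397, sin(200 deg) = -0.3420
  joint[2] = (-4.1346, 1.5049) + 9.7 * (-0.9397, -0.3420) = (-4.1346 + -9.1150, 1.5049 + -3.3176) = (-13.2497, -1.8127)
link 2: phi[2] = 160 + 40 + 135 = 335 deg
  cos(335 deg) = 0.9063, sin(335 deg) = -0.4226
  joint[3] = (-13.2497, -1.8127) + 3.8 * (0.9063, -0.4226) = (-13.2497 + 3.4440, -1.8127 + -1.6059) = (-9.8057, -3.4187)
End effector: (-9.8057, -3.4187)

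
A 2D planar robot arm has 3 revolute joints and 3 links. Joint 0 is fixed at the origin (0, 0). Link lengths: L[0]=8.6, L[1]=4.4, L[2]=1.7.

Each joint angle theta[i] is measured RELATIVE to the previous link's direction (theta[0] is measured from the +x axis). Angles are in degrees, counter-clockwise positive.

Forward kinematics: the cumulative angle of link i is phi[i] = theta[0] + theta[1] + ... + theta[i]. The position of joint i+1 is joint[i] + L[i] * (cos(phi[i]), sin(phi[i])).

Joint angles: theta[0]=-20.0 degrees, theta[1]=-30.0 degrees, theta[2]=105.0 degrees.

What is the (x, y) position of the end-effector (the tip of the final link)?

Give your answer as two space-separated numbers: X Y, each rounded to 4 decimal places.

joint[0] = (0.0000, 0.0000)  (base)
link 0: phi[0] = -20 = -20 deg
  cos(-20 deg) = 0.9397, sin(-20 deg) = -0.3420
  joint[1] = (0.0000, 0.0000) + 8.6 * (0.9397, -0.3420) = (0.0000 + 8.0814, 0.0000 + -2.9414) = (8.0814, -2.9414)
link 1: phi[1] = -20 + -30 = -50 deg
  cos(-50 deg) = 0.6428, sin(-50 deg) = -0.7660
  joint[2] = (8.0814, -2.9414) + 4.4 * (0.6428, -0.7660) = (8.0814 + 2.8283, -2.9414 + -3.3706) = (10.9096, -6.3120)
link 2: phi[2] = -20 + -30 + 105 = 55 deg
  cos(55 deg) = 0.5736, sin(55 deg) = 0.8192
  joint[3] = (10.9096, -6.3120) + 1.7 * (0.5736, 0.8192) = (10.9096 + 0.9751, -6.3120 + 1.3926) = (11.8847, -4.9194)
End effector: (11.8847, -4.9194)

Answer: 11.8847 -4.9194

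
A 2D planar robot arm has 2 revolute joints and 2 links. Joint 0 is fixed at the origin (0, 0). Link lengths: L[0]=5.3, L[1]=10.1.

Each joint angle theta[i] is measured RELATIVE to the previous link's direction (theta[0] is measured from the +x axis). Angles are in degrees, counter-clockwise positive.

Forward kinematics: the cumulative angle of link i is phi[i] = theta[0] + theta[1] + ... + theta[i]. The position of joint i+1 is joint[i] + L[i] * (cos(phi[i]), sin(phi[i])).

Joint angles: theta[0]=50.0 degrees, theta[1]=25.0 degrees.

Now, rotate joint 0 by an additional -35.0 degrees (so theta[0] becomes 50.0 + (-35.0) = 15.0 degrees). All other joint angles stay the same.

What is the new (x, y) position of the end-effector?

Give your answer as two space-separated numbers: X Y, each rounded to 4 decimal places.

joint[0] = (0.0000, 0.0000)  (base)
link 0: phi[0] = 15 = 15 deg
  cos(15 deg) = 0.9659, sin(15 deg) = 0.2588
  joint[1] = (0.0000, 0.0000) + 5.3 * (0.9659, 0.2588) = (0.0000 + 5.1194, 0.0000 + 1.3717) = (5.1194, 1.3717)
link 1: phi[1] = 15 + 25 = 40 deg
  cos(40 deg) = 0.7660, sin(40 deg) = 0.6428
  joint[2] = (5.1194, 1.3717) + 10.1 * (0.7660, 0.6428) = (5.1194 + 7.7370, 1.3717 + 6.4922) = (12.8565, 7.8639)
End effector: (12.8565, 7.8639)

Answer: 12.8565 7.8639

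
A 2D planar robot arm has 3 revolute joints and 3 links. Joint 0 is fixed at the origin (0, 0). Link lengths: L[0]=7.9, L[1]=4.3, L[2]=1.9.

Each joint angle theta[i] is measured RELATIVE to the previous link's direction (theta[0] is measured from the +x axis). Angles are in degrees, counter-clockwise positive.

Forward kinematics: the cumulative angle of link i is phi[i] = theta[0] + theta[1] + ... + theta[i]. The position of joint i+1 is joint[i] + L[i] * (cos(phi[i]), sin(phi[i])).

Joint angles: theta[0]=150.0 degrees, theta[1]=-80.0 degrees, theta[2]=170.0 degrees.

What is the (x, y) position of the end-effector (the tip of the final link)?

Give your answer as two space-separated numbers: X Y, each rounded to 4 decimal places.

joint[0] = (0.0000, 0.0000)  (base)
link 0: phi[0] = 150 = 150 deg
  cos(150 deg) = -0.8660, sin(150 deg) = 0.5000
  joint[1] = (0.0000, 0.0000) + 7.9 * (-0.8660, 0.5000) = (0.0000 + -6.8416, 0.0000 + 3.9500) = (-6.8416, 3.9500)
link 1: phi[1] = 150 + -80 = 70 deg
  cos(70 deg) = 0.3420, sin(70 deg) = 0.9397
  joint[2] = (-6.8416, 3.9500) + 4.3 * (0.3420, 0.9397) = (-6.8416 + 1.4707, 3.9500 + 4.0407) = (-5.3709, 7.9907)
link 2: phi[2] = 150 + -80 + 170 = 240 deg
  cos(240 deg) = -0.5000, sin(240 deg) = -0.8660
  joint[3] = (-5.3709, 7.9907) + 1.9 * (-0.5000, -0.8660) = (-5.3709 + -0.9500, 7.9907 + -1.6454) = (-6.3209, 6.3452)
End effector: (-6.3209, 6.3452)

Answer: -6.3209 6.3452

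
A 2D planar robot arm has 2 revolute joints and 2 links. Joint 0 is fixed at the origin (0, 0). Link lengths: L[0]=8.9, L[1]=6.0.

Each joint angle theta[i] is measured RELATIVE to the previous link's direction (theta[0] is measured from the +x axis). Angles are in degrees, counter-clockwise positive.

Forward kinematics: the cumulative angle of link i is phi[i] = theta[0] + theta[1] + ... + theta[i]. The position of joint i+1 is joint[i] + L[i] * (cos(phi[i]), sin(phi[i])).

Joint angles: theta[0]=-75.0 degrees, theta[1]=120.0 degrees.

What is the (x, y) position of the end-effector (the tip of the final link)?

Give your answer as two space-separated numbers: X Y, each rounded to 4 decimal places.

Answer: 6.5461 -4.3541

Derivation:
joint[0] = (0.0000, 0.0000)  (base)
link 0: phi[0] = -75 = -75 deg
  cos(-75 deg) = 0.2588, sin(-75 deg) = -0.9659
  joint[1] = (0.0000, 0.0000) + 8.9 * (0.2588, -0.9659) = (0.0000 + 2.3035, 0.0000 + -8.5967) = (2.3035, -8.5967)
link 1: phi[1] = -75 + 120 = 45 deg
  cos(45 deg) = 0.7071, sin(45 deg) = 0.7071
  joint[2] = (2.3035, -8.5967) + 6 * (0.7071, 0.7071) = (2.3035 + 4.2426, -8.5967 + 4.2426) = (6.5461, -4.3541)
End effector: (6.5461, -4.3541)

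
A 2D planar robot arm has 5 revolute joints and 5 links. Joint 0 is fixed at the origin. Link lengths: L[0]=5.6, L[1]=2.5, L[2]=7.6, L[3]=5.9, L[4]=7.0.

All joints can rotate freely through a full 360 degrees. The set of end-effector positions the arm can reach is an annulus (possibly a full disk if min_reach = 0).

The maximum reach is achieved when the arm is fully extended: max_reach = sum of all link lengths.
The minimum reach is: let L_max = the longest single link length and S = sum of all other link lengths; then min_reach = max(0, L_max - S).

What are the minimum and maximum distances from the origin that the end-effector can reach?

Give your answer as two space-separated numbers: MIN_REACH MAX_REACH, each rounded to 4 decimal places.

Answer: 0.0000 28.6000

Derivation:
Link lengths: [5.6, 2.5, 7.6, 5.9, 7.0]
max_reach = 5.6 + 2.5 + 7.6 + 5.9 + 7 = 28.6
L_max = max([5.6, 2.5, 7.6, 5.9, 7.0]) = 7.6
S (sum of others) = 28.6 - 7.6 = 21
min_reach = max(0, 7.6 - 21) = max(0, -13.4) = 0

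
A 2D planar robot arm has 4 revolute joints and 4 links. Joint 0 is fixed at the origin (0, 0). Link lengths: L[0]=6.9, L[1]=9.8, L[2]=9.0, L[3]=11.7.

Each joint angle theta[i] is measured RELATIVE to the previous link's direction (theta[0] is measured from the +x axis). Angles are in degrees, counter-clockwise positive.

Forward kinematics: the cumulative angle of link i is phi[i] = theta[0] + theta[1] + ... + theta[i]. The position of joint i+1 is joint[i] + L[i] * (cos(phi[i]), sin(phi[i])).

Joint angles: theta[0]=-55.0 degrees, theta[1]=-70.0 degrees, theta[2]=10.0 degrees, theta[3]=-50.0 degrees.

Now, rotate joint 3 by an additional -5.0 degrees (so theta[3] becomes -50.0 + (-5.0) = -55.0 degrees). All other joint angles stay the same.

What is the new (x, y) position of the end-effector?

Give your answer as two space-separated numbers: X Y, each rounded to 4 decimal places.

joint[0] = (0.0000, 0.0000)  (base)
link 0: phi[0] = -55 = -55 deg
  cos(-55 deg) = 0.5736, sin(-55 deg) = -0.8192
  joint[1] = (0.0000, 0.0000) + 6.9 * (0.5736, -0.8192) = (0.0000 + 3.9577, 0.0000 + -5.6521) = (3.9577, -5.6521)
link 1: phi[1] = -55 + -70 = -125 deg
  cos(-125 deg) = -0.5736, sin(-125 deg) = -0.8192
  joint[2] = (3.9577, -5.6521) + 9.8 * (-0.5736, -0.8192) = (3.9577 + -5.6210, -5.6521 + -8.0277) = (-1.6634, -13.6798)
link 2: phi[2] = -55 + -70 + 10 = -115 deg
  cos(-115 deg) = -0.4226, sin(-115 deg) = -0.9063
  joint[3] = (-1.6634, -13.6798) + 9 * (-0.4226, -0.9063) = (-1.6634 + -3.8036, -13.6798 + -8.1568) = (-5.4669, -21.8366)
link 3: phi[3] = -55 + -70 + 10 + -55 = -170 deg
  cos(-170 deg) = -0.9848, sin(-170 deg) = -0.1736
  joint[4] = (-5.4669, -21.8366) + 11.7 * (-0.9848, -0.1736) = (-5.4669 + -11.5223, -21.8366 + -2.0317) = (-16.9892, -23.8683)
End effector: (-16.9892, -23.8683)

Answer: -16.9892 -23.8683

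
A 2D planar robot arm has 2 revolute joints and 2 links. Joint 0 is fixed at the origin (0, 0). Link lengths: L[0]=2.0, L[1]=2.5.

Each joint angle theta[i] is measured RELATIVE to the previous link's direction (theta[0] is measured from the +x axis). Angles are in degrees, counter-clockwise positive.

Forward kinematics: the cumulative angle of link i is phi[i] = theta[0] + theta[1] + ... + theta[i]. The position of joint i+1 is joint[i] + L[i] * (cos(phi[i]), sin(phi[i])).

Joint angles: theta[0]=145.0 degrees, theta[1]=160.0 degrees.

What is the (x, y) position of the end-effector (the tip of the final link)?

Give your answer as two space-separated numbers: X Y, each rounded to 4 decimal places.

joint[0] = (0.0000, 0.0000)  (base)
link 0: phi[0] = 145 = 145 deg
  cos(145 deg) = -0.8192, sin(145 deg) = 0.5736
  joint[1] = (0.0000, 0.0000) + 2 * (-0.8192, 0.5736) = (0.0000 + -1.6383, 0.0000 + 1.1472) = (-1.6383, 1.1472)
link 1: phi[1] = 145 + 160 = 305 deg
  cos(305 deg) = 0.5736, sin(305 deg) = -0.8192
  joint[2] = (-1.6383, 1.1472) + 2.5 * (0.5736, -0.8192) = (-1.6383 + 1.4339, 1.1472 + -2.0479) = (-0.2044, -0.9007)
End effector: (-0.2044, -0.9007)

Answer: -0.2044 -0.9007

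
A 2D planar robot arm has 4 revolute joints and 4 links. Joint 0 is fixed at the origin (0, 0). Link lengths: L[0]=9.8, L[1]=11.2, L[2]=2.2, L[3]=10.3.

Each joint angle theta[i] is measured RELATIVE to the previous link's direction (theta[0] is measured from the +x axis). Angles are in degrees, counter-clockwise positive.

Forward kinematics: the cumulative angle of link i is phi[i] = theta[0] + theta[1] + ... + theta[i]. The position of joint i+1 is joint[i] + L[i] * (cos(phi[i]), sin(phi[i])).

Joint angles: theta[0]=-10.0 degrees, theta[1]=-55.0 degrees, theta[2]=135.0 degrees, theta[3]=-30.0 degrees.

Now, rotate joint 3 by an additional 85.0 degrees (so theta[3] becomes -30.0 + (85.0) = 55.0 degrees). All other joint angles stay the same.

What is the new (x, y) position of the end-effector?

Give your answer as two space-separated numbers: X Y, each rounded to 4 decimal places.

Answer: 9.2290 -1.3478

Derivation:
joint[0] = (0.0000, 0.0000)  (base)
link 0: phi[0] = -10 = -10 deg
  cos(-10 deg) = 0.9848, sin(-10 deg) = -0.1736
  joint[1] = (0.0000, 0.0000) + 9.8 * (0.9848, -0.1736) = (0.0000 + 9.6511, 0.0000 + -1.7018) = (9.6511, -1.7018)
link 1: phi[1] = -10 + -55 = -65 deg
  cos(-65 deg) = 0.4226, sin(-65 deg) = -0.9063
  joint[2] = (9.6511, -1.7018) + 11.2 * (0.4226, -0.9063) = (9.6511 + 4.7333, -1.7018 + -10.1506) = (14.3844, -11.8524)
link 2: phi[2] = -10 + -55 + 135 = 70 deg
  cos(70 deg) = 0.3420, sin(70 deg) = 0.9397
  joint[3] = (14.3844, -11.8524) + 2.2 * (0.3420, 0.9397) = (14.3844 + 0.7524, -11.8524 + 2.0673) = (15.1369, -9.7851)
link 3: phi[3] = -10 + -55 + 135 + 55 = 125 deg
  cos(125 deg) = -0.5736, sin(125 deg) = 0.8192
  joint[4] = (15.1369, -9.7851) + 10.3 * (-0.5736, 0.8192) = (15.1369 + -5.9078, -9.7851 + 8.4373) = (9.2290, -1.3478)
End effector: (9.2290, -1.3478)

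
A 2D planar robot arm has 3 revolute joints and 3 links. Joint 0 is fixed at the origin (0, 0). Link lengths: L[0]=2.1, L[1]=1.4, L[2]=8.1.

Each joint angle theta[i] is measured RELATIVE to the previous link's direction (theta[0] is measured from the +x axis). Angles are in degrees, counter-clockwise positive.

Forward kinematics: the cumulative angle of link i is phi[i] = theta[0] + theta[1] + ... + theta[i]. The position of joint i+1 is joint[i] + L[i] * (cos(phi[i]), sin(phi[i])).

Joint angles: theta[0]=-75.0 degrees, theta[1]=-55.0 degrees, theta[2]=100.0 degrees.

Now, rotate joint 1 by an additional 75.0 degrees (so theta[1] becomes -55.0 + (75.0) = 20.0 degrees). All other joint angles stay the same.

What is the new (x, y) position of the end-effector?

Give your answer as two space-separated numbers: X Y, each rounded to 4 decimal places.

Answer: 7.0741 2.5523

Derivation:
joint[0] = (0.0000, 0.0000)  (base)
link 0: phi[0] = -75 = -75 deg
  cos(-75 deg) = 0.2588, sin(-75 deg) = -0.9659
  joint[1] = (0.0000, 0.0000) + 2.1 * (0.2588, -0.9659) = (0.0000 + 0.5435, 0.0000 + -2.0284) = (0.5435, -2.0284)
link 1: phi[1] = -75 + 20 = -55 deg
  cos(-55 deg) = 0.5736, sin(-55 deg) = -0.8192
  joint[2] = (0.5435, -2.0284) + 1.4 * (0.5736, -0.8192) = (0.5435 + 0.8030, -2.0284 + -1.1468) = (1.3465, -3.1753)
link 2: phi[2] = -75 + 20 + 100 = 45 deg
  cos(45 deg) = 0.7071, sin(45 deg) = 0.7071
  joint[3] = (1.3465, -3.1753) + 8.1 * (0.7071, 0.7071) = (1.3465 + 5.7276, -3.1753 + 5.7276) = (7.0741, 2.5523)
End effector: (7.0741, 2.5523)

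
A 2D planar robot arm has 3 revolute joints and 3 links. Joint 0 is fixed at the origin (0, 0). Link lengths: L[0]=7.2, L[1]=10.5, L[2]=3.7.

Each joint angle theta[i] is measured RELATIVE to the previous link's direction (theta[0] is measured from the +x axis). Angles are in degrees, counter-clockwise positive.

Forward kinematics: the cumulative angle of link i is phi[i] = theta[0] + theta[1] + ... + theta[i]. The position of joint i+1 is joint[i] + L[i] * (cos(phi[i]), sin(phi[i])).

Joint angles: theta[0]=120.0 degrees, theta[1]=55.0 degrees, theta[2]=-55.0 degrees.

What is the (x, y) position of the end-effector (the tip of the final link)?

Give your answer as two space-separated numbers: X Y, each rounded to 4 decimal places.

joint[0] = (0.0000, 0.0000)  (base)
link 0: phi[0] = 120 = 120 deg
  cos(120 deg) = -0.5000, sin(120 deg) = 0.8660
  joint[1] = (0.0000, 0.0000) + 7.2 * (-0.5000, 0.8660) = (0.0000 + -3.6000, 0.0000 + 6.2354) = (-3.6000, 6.2354)
link 1: phi[1] = 120 + 55 = 175 deg
  cos(175 deg) = -0.9962, sin(175 deg) = 0.0872
  joint[2] = (-3.6000, 6.2354) + 10.5 * (-0.9962, 0.0872) = (-3.6000 + -10.4600, 6.2354 + 0.9151) = (-14.0600, 7.1505)
link 2: phi[2] = 120 + 55 + -55 = 120 deg
  cos(120 deg) = -0.5000, sin(120 deg) = 0.8660
  joint[3] = (-14.0600, 7.1505) + 3.7 * (-0.5000, 0.8660) = (-14.0600 + -1.8500, 7.1505 + 3.2043) = (-15.9100, 10.3548)
End effector: (-15.9100, 10.3548)

Answer: -15.9100 10.3548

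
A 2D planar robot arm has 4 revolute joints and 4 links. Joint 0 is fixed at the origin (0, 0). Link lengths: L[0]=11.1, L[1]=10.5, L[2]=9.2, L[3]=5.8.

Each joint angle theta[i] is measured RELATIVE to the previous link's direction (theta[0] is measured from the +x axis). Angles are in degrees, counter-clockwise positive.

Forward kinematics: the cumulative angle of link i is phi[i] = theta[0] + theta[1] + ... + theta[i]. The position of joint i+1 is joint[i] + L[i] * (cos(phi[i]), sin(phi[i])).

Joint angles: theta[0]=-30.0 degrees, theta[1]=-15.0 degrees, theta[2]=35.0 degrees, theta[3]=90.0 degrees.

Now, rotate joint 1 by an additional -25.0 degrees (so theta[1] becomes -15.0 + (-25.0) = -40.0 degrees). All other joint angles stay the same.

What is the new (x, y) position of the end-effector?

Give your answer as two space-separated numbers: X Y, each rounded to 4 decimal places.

Answer: 24.0670 -15.9426

Derivation:
joint[0] = (0.0000, 0.0000)  (base)
link 0: phi[0] = -30 = -30 deg
  cos(-30 deg) = 0.8660, sin(-30 deg) = -0.5000
  joint[1] = (0.0000, 0.0000) + 11.1 * (0.8660, -0.5000) = (0.0000 + 9.6129, 0.0000 + -5.5500) = (9.6129, -5.5500)
link 1: phi[1] = -30 + -40 = -70 deg
  cos(-70 deg) = 0.3420, sin(-70 deg) = -0.9397
  joint[2] = (9.6129, -5.5500) + 10.5 * (0.3420, -0.9397) = (9.6129 + 3.5912, -5.5500 + -9.8668) = (13.2041, -15.4168)
link 2: phi[2] = -30 + -40 + 35 = -35 deg
  cos(-35 deg) = 0.8192, sin(-35 deg) = -0.5736
  joint[3] = (13.2041, -15.4168) + 9.2 * (0.8192, -0.5736) = (13.2041 + 7.5362, -15.4168 + -5.2769) = (20.7403, -20.6937)
link 3: phi[3] = -30 + -40 + 35 + 90 = 55 deg
  cos(55 deg) = 0.5736, sin(55 deg) = 0.8192
  joint[4] = (20.7403, -20.6937) + 5.8 * (0.5736, 0.8192) = (20.7403 + 3.3267, -20.6937 + 4.7511) = (24.0670, -15.9426)
End effector: (24.0670, -15.9426)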